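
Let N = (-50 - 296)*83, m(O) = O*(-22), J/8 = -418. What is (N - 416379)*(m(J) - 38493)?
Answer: -15611777275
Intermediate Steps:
J = -3344 (J = 8*(-418) = -3344)
m(O) = -22*O
N = -28718 (N = -346*83 = -28718)
(N - 416379)*(m(J) - 38493) = (-28718 - 416379)*(-22*(-3344) - 38493) = -445097*(73568 - 38493) = -445097*35075 = -15611777275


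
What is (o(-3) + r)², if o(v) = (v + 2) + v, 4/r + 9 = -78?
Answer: 123904/7569 ≈ 16.370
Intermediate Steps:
r = -4/87 (r = 4/(-9 - 78) = 4/(-87) = 4*(-1/87) = -4/87 ≈ -0.045977)
o(v) = 2 + 2*v (o(v) = (2 + v) + v = 2 + 2*v)
(o(-3) + r)² = ((2 + 2*(-3)) - 4/87)² = ((2 - 6) - 4/87)² = (-4 - 4/87)² = (-352/87)² = 123904/7569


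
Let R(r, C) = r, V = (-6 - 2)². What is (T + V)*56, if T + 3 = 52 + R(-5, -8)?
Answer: 6048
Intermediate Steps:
V = 64 (V = (-8)² = 64)
T = 44 (T = -3 + (52 - 5) = -3 + 47 = 44)
(T + V)*56 = (44 + 64)*56 = 108*56 = 6048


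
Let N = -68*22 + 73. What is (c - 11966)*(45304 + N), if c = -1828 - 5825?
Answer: -860901339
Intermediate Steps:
c = -7653
N = -1423 (N = -1496 + 73 = -1423)
(c - 11966)*(45304 + N) = (-7653 - 11966)*(45304 - 1423) = -19619*43881 = -860901339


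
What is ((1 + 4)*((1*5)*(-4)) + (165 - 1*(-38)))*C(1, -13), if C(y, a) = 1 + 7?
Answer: 824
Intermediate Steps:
C(y, a) = 8
((1 + 4)*((1*5)*(-4)) + (165 - 1*(-38)))*C(1, -13) = ((1 + 4)*((1*5)*(-4)) + (165 - 1*(-38)))*8 = (5*(5*(-4)) + (165 + 38))*8 = (5*(-20) + 203)*8 = (-100 + 203)*8 = 103*8 = 824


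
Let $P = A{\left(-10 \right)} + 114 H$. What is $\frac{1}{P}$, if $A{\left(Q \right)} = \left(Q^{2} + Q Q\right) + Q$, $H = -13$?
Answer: $- \frac{1}{1292} \approx -0.00077399$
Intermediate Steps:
$A{\left(Q \right)} = Q + 2 Q^{2}$ ($A{\left(Q \right)} = \left(Q^{2} + Q^{2}\right) + Q = 2 Q^{2} + Q = Q + 2 Q^{2}$)
$P = -1292$ ($P = - 10 \left(1 + 2 \left(-10\right)\right) + 114 \left(-13\right) = - 10 \left(1 - 20\right) - 1482 = \left(-10\right) \left(-19\right) - 1482 = 190 - 1482 = -1292$)
$\frac{1}{P} = \frac{1}{-1292} = - \frac{1}{1292}$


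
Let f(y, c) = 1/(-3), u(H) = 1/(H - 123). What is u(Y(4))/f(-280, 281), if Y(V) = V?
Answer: 3/119 ≈ 0.025210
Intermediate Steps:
u(H) = 1/(-123 + H)
f(y, c) = -⅓
u(Y(4))/f(-280, 281) = 1/((-123 + 4)*(-⅓)) = -3/(-119) = -1/119*(-3) = 3/119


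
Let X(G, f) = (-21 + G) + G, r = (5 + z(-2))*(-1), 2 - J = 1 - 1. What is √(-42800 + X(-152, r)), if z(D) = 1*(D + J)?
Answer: 25*I*√69 ≈ 207.67*I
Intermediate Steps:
J = 2 (J = 2 - (1 - 1) = 2 - 1*0 = 2 + 0 = 2)
z(D) = 2 + D (z(D) = 1*(D + 2) = 1*(2 + D) = 2 + D)
r = -5 (r = (5 + (2 - 2))*(-1) = (5 + 0)*(-1) = 5*(-1) = -5)
X(G, f) = -21 + 2*G
√(-42800 + X(-152, r)) = √(-42800 + (-21 + 2*(-152))) = √(-42800 + (-21 - 304)) = √(-42800 - 325) = √(-43125) = 25*I*√69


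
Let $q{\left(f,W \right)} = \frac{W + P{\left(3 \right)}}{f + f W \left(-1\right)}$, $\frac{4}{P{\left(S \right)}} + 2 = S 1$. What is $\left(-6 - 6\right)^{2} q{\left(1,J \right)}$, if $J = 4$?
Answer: $-384$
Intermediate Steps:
$P{\left(S \right)} = \frac{4}{-2 + S}$ ($P{\left(S \right)} = \frac{4}{-2 + S 1} = \frac{4}{-2 + S}$)
$q{\left(f,W \right)} = \frac{4 + W}{f - W f}$ ($q{\left(f,W \right)} = \frac{W + \frac{4}{-2 + 3}}{f + f W \left(-1\right)} = \frac{W + \frac{4}{1}}{f + W f \left(-1\right)} = \frac{W + 4 \cdot 1}{f - W f} = \frac{W + 4}{f - W f} = \frac{4 + W}{f - W f}$)
$\left(-6 - 6\right)^{2} q{\left(1,J \right)} = \left(-6 - 6\right)^{2} \frac{-4 - 4}{1 \left(-1 + 4\right)} = \left(-12\right)^{2} \cdot 1 \cdot \frac{1}{3} \left(-4 - 4\right) = 144 \cdot 1 \cdot \frac{1}{3} \left(-8\right) = 144 \left(- \frac{8}{3}\right) = -384$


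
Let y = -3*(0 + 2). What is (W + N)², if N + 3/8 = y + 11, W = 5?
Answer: 5929/64 ≈ 92.641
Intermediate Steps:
y = -6 (y = -3*2 = -6)
N = 37/8 (N = -3/8 + (-6 + 11) = -3/8 + 5 = 37/8 ≈ 4.6250)
(W + N)² = (5 + 37/8)² = (77/8)² = 5929/64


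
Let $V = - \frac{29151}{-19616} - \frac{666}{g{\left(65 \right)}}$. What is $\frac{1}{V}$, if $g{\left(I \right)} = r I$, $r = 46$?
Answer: $\frac{29325920}{37048617} \approx 0.79155$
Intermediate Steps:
$g{\left(I \right)} = 46 I$
$V = \frac{37048617}{29325920}$ ($V = - \frac{29151}{-19616} - \frac{666}{46 \cdot 65} = \left(-29151\right) \left(- \frac{1}{19616}\right) - \frac{666}{2990} = \frac{29151}{19616} - \frac{333}{1495} = \frac{37048617}{29325920} \approx 1.2633$)
$\frac{1}{V} = \frac{1}{\frac{37048617}{29325920}} = \frac{29325920}{37048617}$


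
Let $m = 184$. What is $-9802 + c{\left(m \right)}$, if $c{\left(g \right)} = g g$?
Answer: $24054$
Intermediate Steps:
$c{\left(g \right)} = g^{2}$
$-9802 + c{\left(m \right)} = -9802 + 184^{2} = -9802 + 33856 = 24054$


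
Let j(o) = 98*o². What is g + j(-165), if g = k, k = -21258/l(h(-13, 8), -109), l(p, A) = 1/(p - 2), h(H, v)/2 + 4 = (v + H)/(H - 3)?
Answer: 11469375/4 ≈ 2.8673e+6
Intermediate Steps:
h(H, v) = -8 + 2*(H + v)/(-3 + H) (h(H, v) = -8 + 2*((v + H)/(H - 3)) = -8 + 2*((H + v)/(-3 + H)) = -8 + 2*(H + v)/(-3 + H))
l(p, A) = 1/(-2 + p)
k = 797175/4 (k = -(-42516 + 42516*(12 + 8 - 3*(-13))/(-3 - 13)) = -21258/(1/(-2 + 2*(12 + 8 + 39)/(-16))) = -21258/(1/(-2 + 2*(-1/16)*59)) = -21258/(1/(-2 - 59/8)) = -21258/(1/(-75/8)) = -21258/(-8/75) = -21258*(-75/8) = 797175/4 ≈ 1.9929e+5)
g = 797175/4 ≈ 1.9929e+5
g + j(-165) = 797175/4 + 98*(-165)² = 797175/4 + 98*27225 = 797175/4 + 2668050 = 11469375/4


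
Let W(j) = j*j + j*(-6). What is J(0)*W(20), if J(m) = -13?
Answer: -3640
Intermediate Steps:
W(j) = j² - 6*j
J(0)*W(20) = -260*(-6 + 20) = -260*14 = -13*280 = -3640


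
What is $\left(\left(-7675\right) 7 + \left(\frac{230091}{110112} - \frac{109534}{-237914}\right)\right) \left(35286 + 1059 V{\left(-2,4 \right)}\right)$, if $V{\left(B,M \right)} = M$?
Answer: $- \frac{4635196263925471083}{2183098864} \approx -2.1232 \cdot 10^{9}$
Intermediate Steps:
$\left(\left(-7675\right) 7 + \left(\frac{230091}{110112} - \frac{109534}{-237914}\right)\right) \left(35286 + 1059 V{\left(-2,4 \right)}\right) = \left(\left(-7675\right) 7 + \left(\frac{230091}{110112} - \frac{109534}{-237914}\right)\right) \left(35286 + 1059 \cdot 4\right) = \left(-53725 + \left(230091 \cdot \frac{1}{110112} - - \frac{54767}{118957}\right)\right) \left(35286 + 4236\right) = \left(-53725 + \left(\frac{76697}{36704} + \frac{54767}{118957}\right)\right) 39522 = \left(-53725 + \frac{11133812997}{4366197728}\right) 39522 = \left(- \frac{234562839123803}{4366197728}\right) 39522 = - \frac{4635196263925471083}{2183098864}$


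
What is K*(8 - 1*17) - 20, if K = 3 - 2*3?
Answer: 7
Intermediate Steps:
K = -3 (K = 3 - 6 = -3)
K*(8 - 1*17) - 20 = -3*(8 - 1*17) - 20 = -3*(8 - 17) - 20 = -3*(-9) - 20 = 27 - 20 = 7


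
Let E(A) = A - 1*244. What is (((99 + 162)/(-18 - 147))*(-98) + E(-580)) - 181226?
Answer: -10004224/55 ≈ -1.8190e+5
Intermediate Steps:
E(A) = -244 + A (E(A) = A - 244 = -244 + A)
(((99 + 162)/(-18 - 147))*(-98) + E(-580)) - 181226 = (((99 + 162)/(-18 - 147))*(-98) + (-244 - 580)) - 181226 = ((261/(-165))*(-98) - 824) - 181226 = ((261*(-1/165))*(-98) - 824) - 181226 = (-87/55*(-98) - 824) - 181226 = (8526/55 - 824) - 181226 = -36794/55 - 181226 = -10004224/55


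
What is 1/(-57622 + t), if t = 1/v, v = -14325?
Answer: -14325/825435151 ≈ -1.7354e-5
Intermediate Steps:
t = -1/14325 (t = 1/(-14325) = -1/14325 ≈ -6.9808e-5)
1/(-57622 + t) = 1/(-57622 - 1/14325) = 1/(-825435151/14325) = -14325/825435151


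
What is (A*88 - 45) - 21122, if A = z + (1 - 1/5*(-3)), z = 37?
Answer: -88851/5 ≈ -17770.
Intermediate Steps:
A = 193/5 (A = 37 + (1 - 1/5*(-3)) = 37 + (1 + 3/5) = 37 + 8/5 = 193/5 ≈ 38.600)
(A*88 - 45) - 21122 = ((193/5)*88 - 45) - 21122 = (16984/5 - 45) - 21122 = 16759/5 - 21122 = -88851/5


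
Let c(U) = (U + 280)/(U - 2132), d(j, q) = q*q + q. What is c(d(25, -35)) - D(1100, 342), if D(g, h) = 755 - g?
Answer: 53920/157 ≈ 343.44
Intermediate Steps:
d(j, q) = q + q² (d(j, q) = q² + q = q + q²)
c(U) = (280 + U)/(-2132 + U)
c(d(25, -35)) - D(1100, 342) = (280 - 35*(1 - 35))/(-2132 - 35*(1 - 35)) - (755 - 1*1100) = (280 - 35*(-34))/(-2132 - 35*(-34)) - (755 - 1100) = (280 + 1190)/(-2132 + 1190) - 1*(-345) = 1470/(-942) + 345 = -1/942*1470 + 345 = -245/157 + 345 = 53920/157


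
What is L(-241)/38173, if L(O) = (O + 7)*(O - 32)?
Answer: 63882/38173 ≈ 1.6735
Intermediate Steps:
L(O) = (-32 + O)*(7 + O) (L(O) = (7 + O)*(-32 + O) = (-32 + O)*(7 + O))
L(-241)/38173 = (-224 + (-241)² - 25*(-241))/38173 = (-224 + 58081 + 6025)*(1/38173) = 63882*(1/38173) = 63882/38173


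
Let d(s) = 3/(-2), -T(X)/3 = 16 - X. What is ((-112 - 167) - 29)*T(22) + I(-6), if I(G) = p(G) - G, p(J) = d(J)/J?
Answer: -22151/4 ≈ -5537.8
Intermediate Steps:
T(X) = -48 + 3*X (T(X) = -3*(16 - X) = -48 + 3*X)
d(s) = -3/2 (d(s) = 3*(-1/2) = -3/2)
p(J) = -3/(2*J)
I(G) = -G - 3/(2*G) (I(G) = -3/(2*G) - G = -G - 3/(2*G))
((-112 - 167) - 29)*T(22) + I(-6) = ((-112 - 167) - 29)*(-48 + 3*22) + (-1*(-6) - 3/2/(-6)) = (-279 - 29)*(-48 + 66) + (6 - 3/2*(-1/6)) = -308*18 + (6 + 1/4) = -5544 + 25/4 = -22151/4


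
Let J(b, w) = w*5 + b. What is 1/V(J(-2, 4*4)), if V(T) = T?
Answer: 1/78 ≈ 0.012821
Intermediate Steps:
J(b, w) = b + 5*w (J(b, w) = 5*w + b = b + 5*w)
1/V(J(-2, 4*4)) = 1/(-2 + 5*(4*4)) = 1/(-2 + 5*16) = 1/(-2 + 80) = 1/78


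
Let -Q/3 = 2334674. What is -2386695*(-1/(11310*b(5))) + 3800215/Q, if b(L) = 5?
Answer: 9483656396/227630715 ≈ 41.662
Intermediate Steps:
Q = -7004022 (Q = -3*2334674 = -7004022)
-2386695*(-1/(11310*b(5))) + 3800215/Q = -2386695/((5*(-87))*130) + 3800215/(-7004022) = -2386695/((-435*130)) + 3800215*(-1/7004022) = -2386695/(-56550) - 3800215/7004022 = -2386695*(-1/56550) - 3800215/7004022 = 159113/3770 - 3800215/7004022 = 9483656396/227630715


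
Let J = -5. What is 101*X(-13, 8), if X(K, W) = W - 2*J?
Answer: 1818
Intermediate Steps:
X(K, W) = 10 + W (X(K, W) = W - 2*(-5) = W + 10 = 10 + W)
101*X(-13, 8) = 101*(10 + 8) = 101*18 = 1818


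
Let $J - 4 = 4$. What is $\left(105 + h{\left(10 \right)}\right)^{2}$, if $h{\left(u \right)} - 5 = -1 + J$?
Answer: $13689$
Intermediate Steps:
$J = 8$ ($J = 4 + 4 = 8$)
$h{\left(u \right)} = 12$ ($h{\left(u \right)} = 5 + \left(-1 + 8\right) = 5 + 7 = 12$)
$\left(105 + h{\left(10 \right)}\right)^{2} = \left(105 + 12\right)^{2} = 117^{2} = 13689$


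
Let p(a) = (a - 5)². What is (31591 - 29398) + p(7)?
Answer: 2197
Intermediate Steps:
p(a) = (-5 + a)²
(31591 - 29398) + p(7) = (31591 - 29398) + (-5 + 7)² = 2193 + 2² = 2193 + 4 = 2197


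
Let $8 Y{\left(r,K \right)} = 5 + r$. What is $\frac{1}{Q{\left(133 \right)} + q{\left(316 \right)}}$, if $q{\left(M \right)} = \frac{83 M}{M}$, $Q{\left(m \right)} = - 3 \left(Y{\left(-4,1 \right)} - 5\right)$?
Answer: $\frac{8}{781} \approx 0.010243$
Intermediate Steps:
$Y{\left(r,K \right)} = \frac{5}{8} + \frac{r}{8}$ ($Y{\left(r,K \right)} = \frac{5 + r}{8} = \frac{5}{8} + \frac{r}{8}$)
$Q{\left(m \right)} = \frac{117}{8}$ ($Q{\left(m \right)} = - 3 \left(\left(\frac{5}{8} + \frac{1}{8} \left(-4\right)\right) - 5\right) = - 3 \left(\left(\frac{5}{8} - \frac{1}{2}\right) - 5\right) = - 3 \left(\frac{1}{8} - 5\right) = \left(-3\right) \left(- \frac{39}{8}\right) = \frac{117}{8}$)
$q{\left(M \right)} = 83$
$\frac{1}{Q{\left(133 \right)} + q{\left(316 \right)}} = \frac{1}{\frac{117}{8} + 83} = \frac{1}{\frac{781}{8}} = \frac{8}{781}$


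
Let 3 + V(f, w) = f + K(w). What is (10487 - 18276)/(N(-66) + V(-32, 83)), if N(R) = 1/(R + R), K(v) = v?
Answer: -1028148/6335 ≈ -162.30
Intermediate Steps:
N(R) = 1/(2*R)
V(f, w) = -3 + f + w (V(f, w) = -3 + (f + w) = -3 + f + w)
(10487 - 18276)/(N(-66) + V(-32, 83)) = (10487 - 18276)/((½)/(-66) + (-3 - 32 + 83)) = -7789/((½)*(-1/66) + 48) = -7789/(-1/132 + 48) = -7789/6335/132 = -7789*132/6335 = -1028148/6335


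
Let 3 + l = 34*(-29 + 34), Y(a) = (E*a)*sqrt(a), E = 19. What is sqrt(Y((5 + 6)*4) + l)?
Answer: sqrt(167 + 1672*sqrt(11)) ≈ 75.580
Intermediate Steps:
Y(a) = 19*a**(3/2) (Y(a) = (19*a)*sqrt(a) = 19*a**(3/2))
l = 167 (l = -3 + 34*(-29 + 34) = -3 + 34*5 = -3 + 170 = 167)
sqrt(Y((5 + 6)*4) + l) = sqrt(19*((5 + 6)*4)**(3/2) + 167) = sqrt(19*(11*4)**(3/2) + 167) = sqrt(19*44**(3/2) + 167) = sqrt(19*(88*sqrt(11)) + 167) = sqrt(1672*sqrt(11) + 167) = sqrt(167 + 1672*sqrt(11))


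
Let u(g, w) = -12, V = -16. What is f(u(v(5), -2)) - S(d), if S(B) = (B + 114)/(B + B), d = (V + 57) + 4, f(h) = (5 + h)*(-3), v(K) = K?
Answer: 577/30 ≈ 19.233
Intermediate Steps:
f(h) = -15 - 3*h
d = 45 (d = (-16 + 57) + 4 = 41 + 4 = 45)
S(B) = (114 + B)/(2*B) (S(B) = (114 + B)/((2*B)) = (114 + B)*(1/(2*B)) = (114 + B)/(2*B))
f(u(v(5), -2)) - S(d) = (-15 - 3*(-12)) - (114 + 45)/(2*45) = (-15 + 36) - 159/(2*45) = 21 - 1*53/30 = 21 - 53/30 = 577/30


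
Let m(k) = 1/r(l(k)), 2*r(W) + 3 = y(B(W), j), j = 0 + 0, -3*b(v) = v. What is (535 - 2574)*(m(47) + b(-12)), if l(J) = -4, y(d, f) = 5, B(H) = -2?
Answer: -10195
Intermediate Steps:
b(v) = -v/3
j = 0
r(W) = 1 (r(W) = -3/2 + (½)*5 = -3/2 + 5/2 = 1)
m(k) = 1 (m(k) = 1/1 = 1)
(535 - 2574)*(m(47) + b(-12)) = (535 - 2574)*(1 - ⅓*(-12)) = -2039*(1 + 4) = -2039*5 = -10195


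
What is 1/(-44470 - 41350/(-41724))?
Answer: -20862/927712465 ≈ -2.2488e-5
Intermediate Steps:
1/(-44470 - 41350/(-41724)) = 1/(-44470 - 41350*(-1/41724)) = 1/(-44470 + 20675/20862) = 1/(-927712465/20862) = -20862/927712465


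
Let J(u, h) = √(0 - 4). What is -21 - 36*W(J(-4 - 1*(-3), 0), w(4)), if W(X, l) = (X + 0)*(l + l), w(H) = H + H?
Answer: -21 - 1152*I ≈ -21.0 - 1152.0*I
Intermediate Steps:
J(u, h) = 2*I (J(u, h) = √(-4) = 2*I)
w(H) = 2*H
W(X, l) = 2*X*l (W(X, l) = X*(2*l) = 2*X*l)
-21 - 36*W(J(-4 - 1*(-3), 0), w(4)) = -21 - 72*2*I*2*4 = -21 - 72*2*I*8 = -21 - 1152*I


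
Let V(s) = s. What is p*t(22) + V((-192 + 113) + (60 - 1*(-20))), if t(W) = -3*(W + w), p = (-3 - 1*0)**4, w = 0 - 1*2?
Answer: -4859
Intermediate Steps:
w = -2 (w = 0 - 2 = -2)
p = 81 (p = (-3 + 0)**4 = (-3)**4 = 81)
t(W) = 6 - 3*W (t(W) = -3*(W - 2) = -3*(-2 + W) = 6 - 3*W)
p*t(22) + V((-192 + 113) + (60 - 1*(-20))) = 81*(6 - 3*22) + ((-192 + 113) + (60 - 1*(-20))) = 81*(6 - 66) + (-79 + (60 + 20)) = 81*(-60) + (-79 + 80) = -4860 + 1 = -4859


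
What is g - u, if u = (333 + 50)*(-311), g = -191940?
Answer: -72827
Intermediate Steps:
u = -119113 (u = 383*(-311) = -119113)
g - u = -191940 - 1*(-119113) = -191940 + 119113 = -72827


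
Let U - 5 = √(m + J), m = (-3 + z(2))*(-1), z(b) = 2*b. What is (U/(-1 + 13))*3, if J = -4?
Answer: 5/4 + I*√5/4 ≈ 1.25 + 0.55902*I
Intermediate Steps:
m = -1 (m = (-3 + 2*2)*(-1) = (-3 + 4)*(-1) = 1*(-1) = -1)
U = 5 + I*√5 (U = 5 + √(-1 - 4) = 5 + √(-5) = 5 + I*√5 ≈ 5.0 + 2.2361*I)
(U/(-1 + 13))*3 = ((5 + I*√5)/(-1 + 13))*3 = ((5 + I*√5)/12)*3 = (5/12 + I*√5/12)*3 = 5/4 + I*√5/4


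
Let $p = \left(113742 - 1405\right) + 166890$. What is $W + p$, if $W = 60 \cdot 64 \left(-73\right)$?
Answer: $-1093$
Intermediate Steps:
$W = -280320$ ($W = 3840 \left(-73\right) = -280320$)
$p = 279227$ ($p = 112337 + 166890 = 279227$)
$W + p = -280320 + 279227 = -1093$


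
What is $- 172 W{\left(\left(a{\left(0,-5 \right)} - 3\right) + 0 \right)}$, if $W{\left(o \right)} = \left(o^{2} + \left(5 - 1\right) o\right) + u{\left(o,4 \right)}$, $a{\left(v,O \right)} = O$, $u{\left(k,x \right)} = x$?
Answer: $-6192$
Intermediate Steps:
$W{\left(o \right)} = 4 + o^{2} + 4 o$ ($W{\left(o \right)} = \left(o^{2} + \left(5 - 1\right) o\right) + 4 = \left(o^{2} + 4 o\right) + 4 = 4 + o^{2} + 4 o$)
$- 172 W{\left(\left(a{\left(0,-5 \right)} - 3\right) + 0 \right)} = - 172 \left(4 + \left(\left(-5 - 3\right) + 0\right)^{2} + 4 \left(\left(-5 - 3\right) + 0\right)\right) = - 172 \left(4 + \left(-8 + 0\right)^{2} + 4 \left(-8 + 0\right)\right) = - 172 \left(4 + \left(-8\right)^{2} + 4 \left(-8\right)\right) = - 172 \left(4 + 64 - 32\right) = \left(-172\right) 36 = -6192$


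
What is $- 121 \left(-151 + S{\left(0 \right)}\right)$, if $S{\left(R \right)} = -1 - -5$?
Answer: $17787$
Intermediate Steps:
$S{\left(R \right)} = 4$ ($S{\left(R \right)} = -1 + 5 = 4$)
$- 121 \left(-151 + S{\left(0 \right)}\right) = - 121 \left(-151 + 4\right) = \left(-121\right) \left(-147\right) = 17787$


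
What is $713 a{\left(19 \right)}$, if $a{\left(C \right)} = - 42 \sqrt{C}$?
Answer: $- 29946 \sqrt{19} \approx -1.3053 \cdot 10^{5}$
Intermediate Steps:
$713 a{\left(19 \right)} = 713 \left(- 42 \sqrt{19}\right) = - 29946 \sqrt{19}$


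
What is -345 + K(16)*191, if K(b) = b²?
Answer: 48551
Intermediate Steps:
-345 + K(16)*191 = -345 + 16²*191 = -345 + 256*191 = -345 + 48896 = 48551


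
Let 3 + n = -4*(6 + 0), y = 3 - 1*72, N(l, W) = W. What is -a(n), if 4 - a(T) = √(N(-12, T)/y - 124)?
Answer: -4 + I*√65389/23 ≈ -4.0 + 11.118*I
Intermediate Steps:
y = -69 (y = 3 - 72 = -69)
n = -27 (n = -3 - 4*(6 + 0) = -3 - 4*6 = -3 - 24 = -27)
a(T) = 4 - √(-124 - T/69) (a(T) = 4 - √(T/(-69) - 124) = 4 - √(T*(-1/69) - 124) = 4 - √(-T/69 - 124) = 4 - √(-124 - T/69))
-a(n) = -(4 - √(-590364 - 69*(-27))/69) = -(4 - √(-590364 + 1863)/69) = -(4 - I*√65389/23) = -4 + I*√65389/23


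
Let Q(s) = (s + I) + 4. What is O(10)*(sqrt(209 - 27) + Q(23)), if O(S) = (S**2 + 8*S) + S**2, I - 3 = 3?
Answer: 9240 + 280*sqrt(182) ≈ 13017.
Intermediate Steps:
I = 6 (I = 3 + 3 = 6)
Q(s) = 10 + s (Q(s) = (s + 6) + 4 = (6 + s) + 4 = 10 + s)
O(S) = 2*S**2 + 8*S
O(10)*(sqrt(209 - 27) + Q(23)) = (2*10*(4 + 10))*(sqrt(209 - 27) + (10 + 23)) = (2*10*14)*(sqrt(182) + 33) = 280*(33 + sqrt(182)) = 9240 + 280*sqrt(182)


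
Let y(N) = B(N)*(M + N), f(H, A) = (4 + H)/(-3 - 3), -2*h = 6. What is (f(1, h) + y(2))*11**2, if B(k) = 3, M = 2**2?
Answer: 12463/6 ≈ 2077.2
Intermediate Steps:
M = 4
h = -3 (h = -1/2*6 = -3)
f(H, A) = -2/3 - H/6 (f(H, A) = (4 + H)/(-6) = (4 + H)*(-1/6) = -2/3 - H/6)
y(N) = 12 + 3*N (y(N) = 3*(4 + N) = 12 + 3*N)
(f(1, h) + y(2))*11**2 = ((-2/3 - 1/6*1) + (12 + 3*2))*11**2 = ((-2/3 - 1/6) + (12 + 6))*121 = (-5/6 + 18)*121 = (103/6)*121 = 12463/6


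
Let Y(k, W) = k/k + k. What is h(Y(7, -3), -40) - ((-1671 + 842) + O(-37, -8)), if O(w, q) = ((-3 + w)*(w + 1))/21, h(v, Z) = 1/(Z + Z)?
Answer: 425833/560 ≈ 760.42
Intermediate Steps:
Y(k, W) = 1 + k
h(v, Z) = 1/(2*Z)
O(w, q) = (1 + w)*(-3 + w)/21 (O(w, q) = ((-3 + w)*(1 + w))*(1/21) = ((1 + w)*(-3 + w))*(1/21) = (1 + w)*(-3 + w)/21)
h(Y(7, -3), -40) - ((-1671 + 842) + O(-37, -8)) = (½)/(-40) - ((-1671 + 842) + (-⅐ - 2/21*(-37) + (1/21)*(-37)²)) = (½)*(-1/40) - (-829 + (-⅐ + 74/21 + (1/21)*1369)) = -1/80 - (-829 + (-⅐ + 74/21 + 1369/21)) = -1/80 - (-829 + 480/7) = -1/80 - 1*(-5323/7) = -1/80 + 5323/7 = 425833/560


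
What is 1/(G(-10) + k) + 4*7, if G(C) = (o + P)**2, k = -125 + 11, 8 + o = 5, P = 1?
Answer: 3079/110 ≈ 27.991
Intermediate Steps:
o = -3 (o = -8 + 5 = -3)
k = -114
G(C) = 4 (G(C) = (-3 + 1)**2 = (-2)**2 = 4)
1/(G(-10) + k) + 4*7 = 1/(4 - 114) + 4*7 = 1/(-110) + 28 = -1/110 + 28 = 3079/110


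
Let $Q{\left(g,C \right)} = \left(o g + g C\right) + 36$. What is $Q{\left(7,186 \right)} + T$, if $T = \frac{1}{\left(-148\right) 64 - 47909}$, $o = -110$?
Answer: $\frac{32592407}{57381} \approx 568.0$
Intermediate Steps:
$T = - \frac{1}{57381}$ ($T = \frac{1}{-9472 - 47909} = \frac{1}{-57381} = - \frac{1}{57381} \approx -1.7427 \cdot 10^{-5}$)
$Q{\left(g,C \right)} = 36 - 110 g + C g$ ($Q{\left(g,C \right)} = \left(- 110 g + g C\right) + 36 = \left(- 110 g + C g\right) + 36 = 36 - 110 g + C g$)
$Q{\left(7,186 \right)} + T = \left(36 - 770 + 186 \cdot 7\right) - \frac{1}{57381} = \left(36 - 770 + 1302\right) - \frac{1}{57381} = 568 - \frac{1}{57381} = \frac{32592407}{57381}$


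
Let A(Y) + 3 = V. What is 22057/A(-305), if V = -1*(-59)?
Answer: 3151/8 ≈ 393.88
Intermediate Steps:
V = 59
A(Y) = 56 (A(Y) = -3 + 59 = 56)
22057/A(-305) = 22057/56 = 22057*(1/56) = 3151/8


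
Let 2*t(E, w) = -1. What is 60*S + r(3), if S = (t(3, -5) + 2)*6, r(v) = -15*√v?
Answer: 540 - 15*√3 ≈ 514.02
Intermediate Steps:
t(E, w) = -½ (t(E, w) = (½)*(-1) = -½)
S = 9 (S = (-½ + 2)*6 = (3/2)*6 = 9)
60*S + r(3) = 60*9 - 15*√3 = 540 - 15*√3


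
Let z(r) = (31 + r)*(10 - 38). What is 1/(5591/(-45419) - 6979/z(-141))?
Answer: -1816760/4340253 ≈ -0.41858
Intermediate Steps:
z(r) = -868 - 28*r (z(r) = (31 + r)*(-28) = -868 - 28*r)
1/(5591/(-45419) - 6979/z(-141)) = 1/(5591/(-45419) - 6979/(-868 - 28*(-141))) = 1/(5591*(-1/45419) - 6979/(-868 + 3948)) = 1/(-5591/45419 - 6979/3080) = 1/(-5591/45419 - 6979*1/3080) = 1/(-5591/45419 - 997/440) = 1/(-4340253/1816760) = -1816760/4340253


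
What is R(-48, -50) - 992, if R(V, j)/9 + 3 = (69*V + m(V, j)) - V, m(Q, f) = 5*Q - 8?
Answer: -32627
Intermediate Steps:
m(Q, f) = -8 + 5*Q
R(V, j) = -99 + 657*V (R(V, j) = -27 + 9*((69*V + (-8 + 5*V)) - V) = -27 + 9*((-8 + 74*V) - V) = -27 + 9*(-8 + 73*V) = -27 + (-72 + 657*V) = -99 + 657*V)
R(-48, -50) - 992 = (-99 + 657*(-48)) - 992 = (-99 - 31536) - 992 = -31635 - 992 = -32627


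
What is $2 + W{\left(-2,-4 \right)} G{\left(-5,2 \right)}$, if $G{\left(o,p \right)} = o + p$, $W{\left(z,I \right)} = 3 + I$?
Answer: $5$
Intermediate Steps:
$2 + W{\left(-2,-4 \right)} G{\left(-5,2 \right)} = 2 + \left(3 - 4\right) \left(-5 + 2\right) = 2 - -3 = 2 + 3 = 5$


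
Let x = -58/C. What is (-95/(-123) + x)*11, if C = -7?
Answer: 85789/861 ≈ 99.639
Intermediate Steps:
x = 58/7 (x = -58/(-7) = -58*(-1/7) = 58/7 ≈ 8.2857)
(-95/(-123) + x)*11 = (-95/(-123) + 58/7)*11 = (-95*(-1/123) + 58/7)*11 = (95/123 + 58/7)*11 = (7799/861)*11 = 85789/861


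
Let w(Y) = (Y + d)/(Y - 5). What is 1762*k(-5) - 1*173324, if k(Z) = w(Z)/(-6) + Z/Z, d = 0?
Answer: -1030253/6 ≈ -1.7171e+5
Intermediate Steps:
w(Y) = Y/(-5 + Y) (w(Y) = (Y + 0)/(Y - 5) = Y/(-5 + Y))
k(Z) = 1 - Z/(6*(-5 + Z)) (k(Z) = (Z/(-5 + Z))/(-6) + Z/Z = (Z/(-5 + Z))*(-⅙) + 1 = -Z/(6*(-5 + Z)) + 1 = 1 - Z/(6*(-5 + Z)))
1762*k(-5) - 1*173324 = 1762*(5*(-6 - 5)/(6*(-5 - 5))) - 1*173324 = 1762*((⅚)*(-11)/(-10)) - 173324 = 1762*((⅚)*(-⅒)*(-11)) - 173324 = 1762*(11/12) - 173324 = 9691/6 - 173324 = -1030253/6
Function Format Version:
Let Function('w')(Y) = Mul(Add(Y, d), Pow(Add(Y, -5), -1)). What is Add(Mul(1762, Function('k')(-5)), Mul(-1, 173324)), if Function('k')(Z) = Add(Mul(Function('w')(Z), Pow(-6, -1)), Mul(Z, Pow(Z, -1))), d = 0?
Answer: Rational(-1030253, 6) ≈ -1.7171e+5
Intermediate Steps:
Function('w')(Y) = Mul(Y, Pow(Add(-5, Y), -1)) (Function('w')(Y) = Mul(Add(Y, 0), Pow(Add(Y, -5), -1)) = Mul(Y, Pow(Add(-5, Y), -1)))
Function('k')(Z) = Add(1, Mul(Rational(-1, 6), Z, Pow(Add(-5, Z), -1))) (Function('k')(Z) = Add(Mul(Mul(Z, Pow(Add(-5, Z), -1)), Pow(-6, -1)), Mul(Z, Pow(Z, -1))) = Add(Mul(Mul(Z, Pow(Add(-5, Z), -1)), Rational(-1, 6)), 1) = Add(Mul(Rational(-1, 6), Z, Pow(Add(-5, Z), -1)), 1) = Add(1, Mul(Rational(-1, 6), Z, Pow(Add(-5, Z), -1))))
Add(Mul(1762, Function('k')(-5)), Mul(-1, 173324)) = Add(Mul(1762, Mul(Rational(5, 6), Pow(Add(-5, -5), -1), Add(-6, -5))), Mul(-1, 173324)) = Add(Mul(1762, Mul(Rational(5, 6), Pow(-10, -1), -11)), -173324) = Add(Mul(1762, Mul(Rational(5, 6), Rational(-1, 10), -11)), -173324) = Add(Mul(1762, Rational(11, 12)), -173324) = Add(Rational(9691, 6), -173324) = Rational(-1030253, 6)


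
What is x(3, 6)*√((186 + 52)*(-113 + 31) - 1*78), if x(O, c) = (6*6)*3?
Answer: 108*I*√19594 ≈ 15118.0*I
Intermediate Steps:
x(O, c) = 108 (x(O, c) = 36*3 = 108)
x(3, 6)*√((186 + 52)*(-113 + 31) - 1*78) = 108*√((186 + 52)*(-113 + 31) - 1*78) = 108*√(238*(-82) - 78) = 108*√(-19516 - 78) = 108*√(-19594) = 108*(I*√19594) = 108*I*√19594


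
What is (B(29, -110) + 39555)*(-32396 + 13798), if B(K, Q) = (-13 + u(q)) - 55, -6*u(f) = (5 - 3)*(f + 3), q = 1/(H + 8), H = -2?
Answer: -6609236353/9 ≈ -7.3436e+8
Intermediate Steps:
q = ⅙ (q = 1/(-2 + 8) = 1/6 = ⅙ ≈ 0.16667)
u(f) = -1 - f/3 (u(f) = -(5 - 3)*(f + 3)/6 = -(3 + f)/3 = -(6 + 2*f)/6 = -1 - f/3)
B(K, Q) = -1243/18 (B(K, Q) = (-13 + (-1 - ⅓*⅙)) - 55 = (-13 + (-1 - 1/18)) - 55 = (-13 - 19/18) - 55 = -253/18 - 55 = -1243/18)
(B(29, -110) + 39555)*(-32396 + 13798) = (-1243/18 + 39555)*(-32396 + 13798) = (710747/18)*(-18598) = -6609236353/9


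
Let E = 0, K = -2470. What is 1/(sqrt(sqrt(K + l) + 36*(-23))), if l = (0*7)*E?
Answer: 1/sqrt(-828 + I*sqrt(2470)) ≈ 0.0010406 - 0.034706*I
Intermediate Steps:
l = 0 (l = (0*7)*0 = 0*0 = 0)
1/(sqrt(sqrt(K + l) + 36*(-23))) = 1/(sqrt(sqrt(-2470 + 0) + 36*(-23))) = 1/(sqrt(sqrt(-2470) - 828)) = 1/(sqrt(I*sqrt(2470) - 828)) = 1/(sqrt(-828 + I*sqrt(2470))) = 1/sqrt(-828 + I*sqrt(2470))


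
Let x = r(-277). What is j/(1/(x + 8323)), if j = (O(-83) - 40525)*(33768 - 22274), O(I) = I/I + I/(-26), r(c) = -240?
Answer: -48940141126541/13 ≈ -3.7646e+12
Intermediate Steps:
x = -240
O(I) = 1 - I/26 (O(I) = 1 + I*(-1/26) = 1 - I/26)
j = -6054700127/13 (j = ((1 - 1/26*(-83)) - 40525)*(33768 - 22274) = ((1 + 83/26) - 40525)*11494 = (109/26 - 40525)*11494 = -1053541/26*11494 = -6054700127/13 ≈ -4.6575e+8)
j/(1/(x + 8323)) = -6054700127/(13*(1/(-240 + 8323))) = -6054700127/(13*(1/8083)) = -6054700127/(13*1/8083) = -6054700127/13*8083 = -48940141126541/13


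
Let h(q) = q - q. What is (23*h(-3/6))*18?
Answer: 0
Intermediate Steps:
h(q) = 0
(23*h(-3/6))*18 = (23*0)*18 = 0*18 = 0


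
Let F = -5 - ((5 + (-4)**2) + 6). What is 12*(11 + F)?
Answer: -252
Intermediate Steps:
F = -32 (F = -5 - ((5 + 16) + 6) = -5 - (21 + 6) = -5 - 1*27 = -5 - 27 = -32)
12*(11 + F) = 12*(11 - 32) = 12*(-21) = -252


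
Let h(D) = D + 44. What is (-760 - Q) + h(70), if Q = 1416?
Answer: -2062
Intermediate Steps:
h(D) = 44 + D
(-760 - Q) + h(70) = (-760 - 1*1416) + (44 + 70) = (-760 - 1416) + 114 = -2176 + 114 = -2062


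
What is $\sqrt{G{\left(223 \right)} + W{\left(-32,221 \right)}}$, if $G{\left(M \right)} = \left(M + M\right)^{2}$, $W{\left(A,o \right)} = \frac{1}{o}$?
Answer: $\frac{3 \sqrt{1079472953}}{221} \approx 446.0$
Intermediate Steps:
$G{\left(M \right)} = 4 M^{2}$ ($G{\left(M \right)} = \left(2 M\right)^{2} = 4 M^{2}$)
$\sqrt{G{\left(223 \right)} + W{\left(-32,221 \right)}} = \sqrt{4 \cdot 223^{2} + \frac{1}{221}} = \sqrt{4 \cdot 49729 + \frac{1}{221}} = \sqrt{198916 + \frac{1}{221}} = \sqrt{\frac{43960437}{221}} = \frac{3 \sqrt{1079472953}}{221}$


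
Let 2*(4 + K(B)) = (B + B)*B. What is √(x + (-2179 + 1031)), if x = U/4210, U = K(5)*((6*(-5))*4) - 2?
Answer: I*√5089471105/2105 ≈ 33.891*I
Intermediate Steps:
K(B) = -4 + B² (K(B) = -4 + ((B + B)*B)/2 = -4 + ((2*B)*B)/2 = -4 + (2*B²)/2 = -4 + B²)
U = -2522 (U = (-4 + 5²)*((6*(-5))*4) - 2 = (-4 + 25)*(-30*4) - 2 = 21*(-120) - 2 = -2520 - 2 = -2522)
x = -1261/2105 (x = -2522/4210 = -2522*1/4210 = -1261/2105 ≈ -0.59905)
√(x + (-2179 + 1031)) = √(-1261/2105 + (-2179 + 1031)) = √(-1261/2105 - 1148) = √(-2417801/2105) = I*√5089471105/2105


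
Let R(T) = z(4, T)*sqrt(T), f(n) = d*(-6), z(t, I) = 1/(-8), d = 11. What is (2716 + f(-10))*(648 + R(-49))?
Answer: 1717200 - 9275*I/4 ≈ 1.7172e+6 - 2318.8*I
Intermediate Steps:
z(t, I) = -1/8
f(n) = -66 (f(n) = 11*(-6) = -66)
R(T) = -sqrt(T)/8
(2716 + f(-10))*(648 + R(-49)) = (2716 - 66)*(648 - 7*I/8) = 2650*(648 - 7*I/8) = 1717200 - 9275*I/4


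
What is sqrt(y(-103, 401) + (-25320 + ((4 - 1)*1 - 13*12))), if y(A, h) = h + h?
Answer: I*sqrt(24671) ≈ 157.07*I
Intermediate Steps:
y(A, h) = 2*h
sqrt(y(-103, 401) + (-25320 + ((4 - 1)*1 - 13*12))) = sqrt(2*401 + (-25320 + ((4 - 1)*1 - 13*12))) = sqrt(802 + (-25320 + (3*1 - 156))) = sqrt(802 + (-25320 + (3 - 156))) = sqrt(802 + (-25320 - 153)) = sqrt(802 - 25473) = sqrt(-24671) = I*sqrt(24671)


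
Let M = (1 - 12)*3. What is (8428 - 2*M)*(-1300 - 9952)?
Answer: -95574488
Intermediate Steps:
M = -33 (M = -11*3 = -33)
(8428 - 2*M)*(-1300 - 9952) = (8428 - 2*(-33))*(-1300 - 9952) = (8428 + 66)*(-11252) = 8494*(-11252) = -95574488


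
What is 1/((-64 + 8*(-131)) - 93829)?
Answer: -1/94941 ≈ -1.0533e-5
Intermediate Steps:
1/((-64 + 8*(-131)) - 93829) = 1/((-64 - 1048) - 93829) = 1/(-1112 - 93829) = 1/(-94941) = -1/94941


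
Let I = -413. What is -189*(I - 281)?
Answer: 131166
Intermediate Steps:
-189*(I - 281) = -189*(-413 - 281) = -189*(-694) = 131166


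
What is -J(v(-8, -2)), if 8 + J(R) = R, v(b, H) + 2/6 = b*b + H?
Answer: -161/3 ≈ -53.667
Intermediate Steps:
v(b, H) = -1/3 + H + b**2 (v(b, H) = -1/3 + (b*b + H) = -1/3 + (b**2 + H) = -1/3 + (H + b**2) = -1/3 + H + b**2)
J(R) = -8 + R
-J(v(-8, -2)) = -(-8 + (-1/3 - 2 + (-8)**2)) = -(-8 + (-1/3 - 2 + 64)) = -(-8 + 185/3) = -1*161/3 = -161/3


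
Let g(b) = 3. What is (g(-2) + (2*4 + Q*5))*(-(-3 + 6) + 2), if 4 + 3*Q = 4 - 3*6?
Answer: 19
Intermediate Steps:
Q = -6 (Q = -4/3 + (4 - 3*6)/3 = -4/3 + (4 - 18)/3 = -4/3 + (⅓)*(-14) = -4/3 - 14/3 = -6)
(g(-2) + (2*4 + Q*5))*(-(-3 + 6) + 2) = (3 + (2*4 - 6*5))*(-(-3 + 6) + 2) = (3 + (8 - 30))*(-1*3 + 2) = (3 - 22)*(-3 + 2) = -19*(-1) = 19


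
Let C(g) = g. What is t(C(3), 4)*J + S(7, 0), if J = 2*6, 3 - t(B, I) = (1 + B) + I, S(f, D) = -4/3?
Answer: -184/3 ≈ -61.333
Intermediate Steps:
S(f, D) = -4/3 (S(f, D) = -4*⅓ = -4/3)
t(B, I) = 2 - B - I (t(B, I) = 3 - ((1 + B) + I) = 3 - (1 + B + I) = 3 + (-1 - B - I) = 2 - B - I)
J = 12
t(C(3), 4)*J + S(7, 0) = (2 - 1*3 - 1*4)*12 - 4/3 = (2 - 3 - 4)*12 - 4/3 = -5*12 - 4/3 = -60 - 4/3 = -184/3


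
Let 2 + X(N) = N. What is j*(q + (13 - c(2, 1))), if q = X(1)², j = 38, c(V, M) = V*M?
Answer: 456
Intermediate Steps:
c(V, M) = M*V
X(N) = -2 + N
q = 1 (q = (-2 + 1)² = (-1)² = 1)
j*(q + (13 - c(2, 1))) = 38*(1 + (13 - 2)) = 38*(1 + 11) = 38*12 = 456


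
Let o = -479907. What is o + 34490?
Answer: -445417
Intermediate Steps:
o + 34490 = -479907 + 34490 = -445417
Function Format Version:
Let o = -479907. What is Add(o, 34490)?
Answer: -445417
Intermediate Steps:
Add(o, 34490) = Add(-479907, 34490) = -445417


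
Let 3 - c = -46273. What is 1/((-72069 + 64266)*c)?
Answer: -1/361091628 ≈ -2.7694e-9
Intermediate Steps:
c = 46276 (c = 3 - 1*(-46273) = 3 + 46273 = 46276)
1/((-72069 + 64266)*c) = 1/((-72069 + 64266)*46276) = (1/46276)/(-7803) = -1/7803*1/46276 = -1/361091628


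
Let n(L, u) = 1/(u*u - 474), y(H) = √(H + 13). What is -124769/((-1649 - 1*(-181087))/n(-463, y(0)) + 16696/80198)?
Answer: 5003112131/3317026082534 ≈ 0.0015083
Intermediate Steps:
y(H) = √(13 + H)
n(L, u) = 1/(-474 + u²) (n(L, u) = 1/(u² - 474) = 1/(-474 + u²))
-124769/((-1649 - 1*(-181087))/n(-463, y(0)) + 16696/80198) = -124769/((-1649 - 1*(-181087))/(1/(-474 + (√(13 + 0))²)) + 16696/80198) = -124769/((-1649 + 181087)/(1/(-474 + (√13)²)) + 16696*(1/80198)) = -124769/(179438/(1/(-474 + 13)) + 8348/40099) = -124769/(179438/(1/(-461)) + 8348/40099) = -124769/(179438/(-1/461) + 8348/40099) = -124769/(179438*(-461) + 8348/40099) = -124769/(-82720918 + 8348/40099) = -124769/(-3317026082534/40099) = -124769*(-40099/3317026082534) = 5003112131/3317026082534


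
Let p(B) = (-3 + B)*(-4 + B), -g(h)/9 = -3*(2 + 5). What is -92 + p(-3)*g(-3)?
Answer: 7846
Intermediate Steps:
g(h) = 189 (g(h) = -(-27)*(2 + 5) = -(-27)*7 = -9*(-21) = 189)
p(B) = (-4 + B)*(-3 + B)
-92 + p(-3)*g(-3) = -92 + (12 + (-3)² - 7*(-3))*189 = -92 + (12 + 9 + 21)*189 = -92 + 42*189 = -92 + 7938 = 7846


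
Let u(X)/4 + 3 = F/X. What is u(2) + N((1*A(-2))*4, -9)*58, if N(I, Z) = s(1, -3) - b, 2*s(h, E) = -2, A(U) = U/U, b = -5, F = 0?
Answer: 220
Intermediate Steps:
A(U) = 1
u(X) = -12 (u(X) = -12 + 4*(0/X) = -12 + 4*0 = -12 + 0 = -12)
s(h, E) = -1 (s(h, E) = (½)*(-2) = -1)
N(I, Z) = 4 (N(I, Z) = -1 - 1*(-5) = -1 + 5 = 4)
u(2) + N((1*A(-2))*4, -9)*58 = -12 + 4*58 = -12 + 232 = 220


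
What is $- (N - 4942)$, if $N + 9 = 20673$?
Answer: $-15722$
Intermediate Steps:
$N = 20664$ ($N = -9 + 20673 = 20664$)
$- (N - 4942) = - (20664 - 4942) = \left(-1\right) 15722 = -15722$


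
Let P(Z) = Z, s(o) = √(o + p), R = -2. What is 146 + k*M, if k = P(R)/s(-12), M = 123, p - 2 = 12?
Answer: 146 - 123*√2 ≈ -27.948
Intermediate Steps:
p = 14 (p = 2 + 12 = 14)
s(o) = √(14 + o) (s(o) = √(o + 14) = √(14 + o))
k = -√2 (k = -2/√(14 - 12) = -2*√2/2 = -√2 ≈ -1.4142)
146 + k*M = 146 - √2*123 = 146 - 123*√2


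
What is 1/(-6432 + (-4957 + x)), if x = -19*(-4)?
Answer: -1/11313 ≈ -8.8394e-5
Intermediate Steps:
x = 76
1/(-6432 + (-4957 + x)) = 1/(-6432 + (-4957 + 76)) = 1/(-6432 - 4881) = 1/(-11313) = -1/11313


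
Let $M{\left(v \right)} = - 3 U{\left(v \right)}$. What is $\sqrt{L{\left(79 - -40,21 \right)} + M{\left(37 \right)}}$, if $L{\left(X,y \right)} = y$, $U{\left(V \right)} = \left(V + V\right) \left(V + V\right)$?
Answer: $3 i \sqrt{1823} \approx 128.09 i$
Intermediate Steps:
$U{\left(V \right)} = 4 V^{2}$ ($U{\left(V \right)} = 2 V 2 V = 4 V^{2}$)
$M{\left(v \right)} = - 12 v^{2}$ ($M{\left(v \right)} = - 3 \cdot 4 v^{2} = - 12 v^{2}$)
$\sqrt{L{\left(79 - -40,21 \right)} + M{\left(37 \right)}} = \sqrt{21 - 12 \cdot 37^{2}} = \sqrt{21 - 16428} = \sqrt{-16407} = 3 i \sqrt{1823}$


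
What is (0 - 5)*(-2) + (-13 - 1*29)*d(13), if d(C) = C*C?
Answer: -7088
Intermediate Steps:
d(C) = C**2
(0 - 5)*(-2) + (-13 - 1*29)*d(13) = (0 - 5)*(-2) + (-13 - 1*29)*13**2 = -5*(-2) + (-13 - 29)*169 = 10 - 42*169 = 10 - 7098 = -7088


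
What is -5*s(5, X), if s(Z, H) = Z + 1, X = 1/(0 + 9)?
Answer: -30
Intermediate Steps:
X = ⅑ (X = 1/9 = ⅑ ≈ 0.11111)
s(Z, H) = 1 + Z
-5*s(5, X) = -5*(1 + 5) = -5*6 = -30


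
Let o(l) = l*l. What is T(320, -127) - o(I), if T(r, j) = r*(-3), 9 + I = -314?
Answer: -105289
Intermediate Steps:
I = -323 (I = -9 - 314 = -323)
T(r, j) = -3*r
o(l) = l²
T(320, -127) - o(I) = -3*320 - 1*(-323)² = -960 - 1*104329 = -960 - 104329 = -105289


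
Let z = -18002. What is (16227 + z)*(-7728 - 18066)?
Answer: 45784350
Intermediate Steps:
(16227 + z)*(-7728 - 18066) = (16227 - 18002)*(-7728 - 18066) = -1775*(-25794) = 45784350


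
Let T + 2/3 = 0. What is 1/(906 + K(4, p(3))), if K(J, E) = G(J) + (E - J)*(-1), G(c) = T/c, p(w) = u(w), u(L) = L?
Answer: 6/5441 ≈ 0.0011027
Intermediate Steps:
p(w) = w
T = -⅔ (T = -⅔ + 0 = -⅔ ≈ -0.66667)
G(c) = -2/(3*c)
K(J, E) = J - E - 2/(3*J) (K(J, E) = -2/(3*J) + (E - J)*(-1) = -2/(3*J) + (J - E) = J - E - 2/(3*J))
1/(906 + K(4, p(3))) = 1/(906 + (4 - 1*3 - ⅔/4)) = 1/(906 + (4 - 3 - ⅔*¼)) = 1/(906 + (4 - 3 - ⅙)) = 1/(906 + ⅚) = 1/(5441/6) = 6/5441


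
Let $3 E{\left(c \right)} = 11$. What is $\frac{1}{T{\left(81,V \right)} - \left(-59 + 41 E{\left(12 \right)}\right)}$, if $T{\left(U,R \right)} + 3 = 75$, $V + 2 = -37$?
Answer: $- \frac{3}{58} \approx -0.051724$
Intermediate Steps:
$V = -39$ ($V = -2 - 37 = -39$)
$T{\left(U,R \right)} = 72$ ($T{\left(U,R \right)} = -3 + 75 = 72$)
$E{\left(c \right)} = \frac{11}{3}$ ($E{\left(c \right)} = \frac{1}{3} \cdot 11 = \frac{11}{3}$)
$\frac{1}{T{\left(81,V \right)} - \left(-59 + 41 E{\left(12 \right)}\right)} = \frac{1}{72 + \left(\left(-41\right) \frac{11}{3} + 59\right)} = \frac{1}{72 + \left(- \frac{451}{3} + 59\right)} = \frac{1}{72 - \frac{274}{3}} = \frac{1}{- \frac{58}{3}} = - \frac{3}{58}$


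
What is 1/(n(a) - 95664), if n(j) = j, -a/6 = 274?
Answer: -1/97308 ≈ -1.0277e-5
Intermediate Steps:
a = -1644 (a = -6*274 = -1644)
1/(n(a) - 95664) = 1/(-1644 - 95664) = 1/(-97308) = -1/97308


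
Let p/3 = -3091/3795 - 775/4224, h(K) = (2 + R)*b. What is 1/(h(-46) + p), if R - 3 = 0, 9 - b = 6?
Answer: 161920/1944027 ≈ 0.083291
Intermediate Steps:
b = 3 (b = 9 - 1*6 = 9 - 6 = 3)
R = 3 (R = 3 + 0 = 3)
h(K) = 15 (h(K) = (2 + 3)*3 = 5*3 = 15)
p = -484773/161920 (p = 3*(-3091/3795 - 775/4224) = 3*(-3091*1/3795 - 775*1/4224) = 3*(-281/345 - 775/4224) = 3*(-161591/161920) = -484773/161920 ≈ -2.9939)
1/(h(-46) + p) = 1/(15 - 484773/161920) = 1/(1944027/161920) = 161920/1944027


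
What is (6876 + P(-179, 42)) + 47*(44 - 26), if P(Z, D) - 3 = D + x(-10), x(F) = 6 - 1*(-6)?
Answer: 7779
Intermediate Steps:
x(F) = 12 (x(F) = 6 + 6 = 12)
P(Z, D) = 15 + D (P(Z, D) = 3 + (D + 12) = 3 + (12 + D) = 15 + D)
(6876 + P(-179, 42)) + 47*(44 - 26) = (6876 + (15 + 42)) + 47*(44 - 26) = (6876 + 57) + 47*18 = 6933 + 846 = 7779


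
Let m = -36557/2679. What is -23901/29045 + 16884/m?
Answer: -1314644043477/1061798065 ≈ -1238.1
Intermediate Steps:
m = -36557/2679 (m = -36557*1/2679 = -36557/2679 ≈ -13.646)
-23901/29045 + 16884/m = -23901/29045 + 16884/(-36557/2679) = -23901*1/29045 + 16884*(-2679/36557) = -23901/29045 - 45232236/36557 = -1314644043477/1061798065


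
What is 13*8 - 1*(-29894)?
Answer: 29998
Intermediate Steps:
13*8 - 1*(-29894) = 104 + 29894 = 29998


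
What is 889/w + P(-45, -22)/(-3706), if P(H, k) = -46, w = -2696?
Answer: -1585309/4995688 ≈ -0.31734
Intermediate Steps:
889/w + P(-45, -22)/(-3706) = 889/(-2696) - 46/(-3706) = 889*(-1/2696) - 46*(-1/3706) = -889/2696 + 23/1853 = -1585309/4995688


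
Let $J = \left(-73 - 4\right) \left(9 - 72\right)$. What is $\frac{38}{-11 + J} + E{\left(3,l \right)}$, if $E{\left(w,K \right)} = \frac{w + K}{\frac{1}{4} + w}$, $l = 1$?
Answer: $\frac{38967}{31460} \approx 1.2386$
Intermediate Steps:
$J = 4851$ ($J = \left(-77\right) \left(-63\right) = 4851$)
$E{\left(w,K \right)} = \frac{K + w}{\frac{1}{4} + w}$
$\frac{38}{-11 + J} + E{\left(3,l \right)} = \frac{38}{-11 + 4851} + \frac{4 \left(1 + 3\right)}{1 + 4 \cdot 3} = \frac{38}{4840} + 4 \frac{1}{1 + 12} \cdot 4 = 38 \cdot \frac{1}{4840} + 4 \cdot \frac{1}{13} \cdot 4 = \frac{19}{2420} + 4 \cdot \frac{1}{13} \cdot 4 = \frac{19}{2420} + \frac{16}{13} = \frac{38967}{31460}$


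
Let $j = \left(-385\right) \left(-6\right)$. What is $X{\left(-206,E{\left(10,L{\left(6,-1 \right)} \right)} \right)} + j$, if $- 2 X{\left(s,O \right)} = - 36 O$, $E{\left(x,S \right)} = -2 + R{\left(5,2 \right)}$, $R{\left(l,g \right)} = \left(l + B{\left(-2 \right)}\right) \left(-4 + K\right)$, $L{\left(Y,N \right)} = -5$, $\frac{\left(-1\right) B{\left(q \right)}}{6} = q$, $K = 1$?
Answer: $1356$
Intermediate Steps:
$B{\left(q \right)} = - 6 q$
$R{\left(l,g \right)} = -36 - 3 l$ ($R{\left(l,g \right)} = \left(l - -12\right) \left(-4 + 1\right) = \left(l + 12\right) \left(-3\right) = \left(12 + l\right) \left(-3\right) = -36 - 3 l$)
$E{\left(x,S \right)} = -53$ ($E{\left(x,S \right)} = -2 - 51 = -53$)
$X{\left(s,O \right)} = 18 O$ ($X{\left(s,O \right)} = - \frac{\left(-36\right) O}{2} = 18 O$)
$j = 2310$
$X{\left(-206,E{\left(10,L{\left(6,-1 \right)} \right)} \right)} + j = 18 \left(-53\right) + 2310 = -954 + 2310 = 1356$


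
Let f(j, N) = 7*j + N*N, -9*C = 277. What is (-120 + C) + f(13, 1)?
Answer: -529/9 ≈ -58.778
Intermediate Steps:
C = -277/9 (C = -1/9*277 = -277/9 ≈ -30.778)
f(j, N) = N**2 + 7*j (f(j, N) = 7*j + N**2 = N**2 + 7*j)
(-120 + C) + f(13, 1) = (-120 - 277/9) + (1**2 + 7*13) = -1357/9 + (1 + 91) = -1357/9 + 92 = -529/9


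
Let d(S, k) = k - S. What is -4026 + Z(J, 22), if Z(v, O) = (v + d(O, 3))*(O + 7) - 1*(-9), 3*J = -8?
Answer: -13936/3 ≈ -4645.3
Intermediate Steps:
J = -8/3 (J = (1/3)*(-8) = -8/3 ≈ -2.6667)
Z(v, O) = 9 + (7 + O)*(3 + v - O) (Z(v, O) = (v + (3 - O))*(O + 7) - 1*(-9) = (3 + v - O)*(7 + O) + 9 = (7 + O)*(3 + v - O) + 9 = 9 + (7 + O)*(3 + v - O))
-4026 + Z(J, 22) = -4026 + (30 - 1*22**2 - 4*22 + 7*(-8/3) + 22*(-8/3)) = -4026 + (30 - 1*484 - 88 - 56/3 - 176/3) = -4026 + (30 - 484 - 88 - 56/3 - 176/3) = -4026 - 1858/3 = -13936/3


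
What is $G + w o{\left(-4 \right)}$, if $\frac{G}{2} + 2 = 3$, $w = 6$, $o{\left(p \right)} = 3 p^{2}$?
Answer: $290$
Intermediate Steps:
$G = 2$ ($G = -4 + 2 \cdot 3 = -4 + 6 = 2$)
$G + w o{\left(-4 \right)} = 2 + 6 \cdot 3 \left(-4\right)^{2} = 2 + 6 \cdot 3 \cdot 16 = 2 + 6 \cdot 48 = 2 + 288 = 290$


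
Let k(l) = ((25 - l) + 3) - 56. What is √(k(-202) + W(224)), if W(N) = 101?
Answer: 5*√11 ≈ 16.583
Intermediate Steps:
k(l) = -28 - l (k(l) = (28 - l) - 56 = -28 - l)
√(k(-202) + W(224)) = √((-28 - 1*(-202)) + 101) = √((-28 + 202) + 101) = √(174 + 101) = √275 = 5*√11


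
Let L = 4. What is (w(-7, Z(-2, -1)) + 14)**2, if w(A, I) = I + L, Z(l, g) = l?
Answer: 256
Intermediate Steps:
w(A, I) = 4 + I (w(A, I) = I + 4 = 4 + I)
(w(-7, Z(-2, -1)) + 14)**2 = ((4 - 2) + 14)**2 = (2 + 14)**2 = 16**2 = 256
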